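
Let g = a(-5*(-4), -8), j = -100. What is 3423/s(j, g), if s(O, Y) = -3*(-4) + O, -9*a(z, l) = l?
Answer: -3423/88 ≈ -38.898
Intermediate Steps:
a(z, l) = -l/9
g = 8/9 (g = -⅑*(-8) = 8/9 ≈ 0.88889)
s(O, Y) = 12 + O
3423/s(j, g) = 3423/(12 - 100) = 3423/(-88) = 3423*(-1/88) = -3423/88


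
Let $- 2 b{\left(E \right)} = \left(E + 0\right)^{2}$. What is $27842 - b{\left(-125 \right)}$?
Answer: $\frac{71309}{2} \approx 35655.0$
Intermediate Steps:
$b{\left(E \right)} = - \frac{E^{2}}{2}$ ($b{\left(E \right)} = - \frac{\left(E + 0\right)^{2}}{2} = - \frac{E^{2}}{2}$)
$27842 - b{\left(-125 \right)} = 27842 - - \frac{\left(-125\right)^{2}}{2} = 27842 - \left(- \frac{1}{2}\right) 15625 = 27842 - - \frac{15625}{2} = 27842 + \frac{15625}{2} = \frac{71309}{2}$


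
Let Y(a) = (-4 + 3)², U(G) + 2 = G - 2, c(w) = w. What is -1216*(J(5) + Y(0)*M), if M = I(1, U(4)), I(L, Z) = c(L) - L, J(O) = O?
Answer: -6080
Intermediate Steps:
U(G) = -4 + G (U(G) = -2 + (G - 2) = -2 + (-2 + G) = -4 + G)
I(L, Z) = 0 (I(L, Z) = L - L = 0)
M = 0
Y(a) = 1 (Y(a) = (-1)² = 1)
-1216*(J(5) + Y(0)*M) = -1216*(5 + 1*0) = -1216*(5 + 0) = -1216*5 = -6080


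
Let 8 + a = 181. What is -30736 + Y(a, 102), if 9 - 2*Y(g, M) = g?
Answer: -30818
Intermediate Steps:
a = 173 (a = -8 + 181 = 173)
Y(g, M) = 9/2 - g/2
-30736 + Y(a, 102) = -30736 + (9/2 - 1/2*173) = -30736 + (9/2 - 173/2) = -30736 - 82 = -30818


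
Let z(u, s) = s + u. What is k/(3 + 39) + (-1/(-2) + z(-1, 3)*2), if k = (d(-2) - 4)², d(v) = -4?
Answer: 253/42 ≈ 6.0238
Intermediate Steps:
k = 64 (k = (-4 - 4)² = (-8)² = 64)
k/(3 + 39) + (-1/(-2) + z(-1, 3)*2) = 64/(3 + 39) + (-1/(-2) + (3 - 1)*2) = 64/42 + (-1*(-½) + 2*2) = (1/42)*64 + (½ + 4) = 32/21 + 9/2 = 253/42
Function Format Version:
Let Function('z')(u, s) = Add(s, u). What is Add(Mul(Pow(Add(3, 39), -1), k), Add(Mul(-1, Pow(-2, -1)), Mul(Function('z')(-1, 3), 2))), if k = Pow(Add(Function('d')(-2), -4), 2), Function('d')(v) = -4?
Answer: Rational(253, 42) ≈ 6.0238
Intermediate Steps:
k = 64 (k = Pow(Add(-4, -4), 2) = Pow(-8, 2) = 64)
Add(Mul(Pow(Add(3, 39), -1), k), Add(Mul(-1, Pow(-2, -1)), Mul(Function('z')(-1, 3), 2))) = Add(Mul(Pow(Add(3, 39), -1), 64), Add(Mul(-1, Pow(-2, -1)), Mul(Add(3, -1), 2))) = Add(Mul(Pow(42, -1), 64), Add(Mul(-1, Rational(-1, 2)), Mul(2, 2))) = Add(Mul(Rational(1, 42), 64), Add(Rational(1, 2), 4)) = Add(Rational(32, 21), Rational(9, 2)) = Rational(253, 42)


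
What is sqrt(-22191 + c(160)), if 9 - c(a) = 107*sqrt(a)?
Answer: sqrt(-22182 - 428*sqrt(10)) ≈ 153.41*I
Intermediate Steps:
c(a) = 9 - 107*sqrt(a)
sqrt(-22191 + c(160)) = sqrt(-22191 + (9 - 428*sqrt(10))) = sqrt(-22182 - 428*sqrt(10))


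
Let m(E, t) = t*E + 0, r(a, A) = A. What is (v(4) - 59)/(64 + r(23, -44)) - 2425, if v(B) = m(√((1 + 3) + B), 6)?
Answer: -48559/20 + 3*√2/5 ≈ -2427.1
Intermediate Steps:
m(E, t) = E*t (m(E, t) = E*t + 0 = E*t)
v(B) = 6*√(4 + B) (v(B) = √((1 + 3) + B)*6 = √(4 + B)*6 = 6*√(4 + B))
(v(4) - 59)/(64 + r(23, -44)) - 2425 = (6*√(4 + 4) - 59)/(64 - 44) - 2425 = (6*√8 - 59)/20 - 2425 = (6*(2*√2) - 59)*(1/20) - 2425 = (12*√2 - 59)*(1/20) - 2425 = (-59 + 12*√2)*(1/20) - 2425 = (-59/20 + 3*√2/5) - 2425 = -48559/20 + 3*√2/5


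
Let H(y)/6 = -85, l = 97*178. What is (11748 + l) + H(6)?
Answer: 28504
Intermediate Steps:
l = 17266
H(y) = -510 (H(y) = 6*(-85) = -510)
(11748 + l) + H(6) = (11748 + 17266) - 510 = 29014 - 510 = 28504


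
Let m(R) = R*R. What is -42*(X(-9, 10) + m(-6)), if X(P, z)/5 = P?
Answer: 378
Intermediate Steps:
X(P, z) = 5*P
m(R) = R**2
-42*(X(-9, 10) + m(-6)) = -42*(5*(-9) + (-6)**2) = -42*(-45 + 36) = -42*(-9) = 378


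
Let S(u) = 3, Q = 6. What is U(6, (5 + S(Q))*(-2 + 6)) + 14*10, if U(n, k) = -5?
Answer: 135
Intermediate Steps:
U(6, (5 + S(Q))*(-2 + 6)) + 14*10 = -5 + 14*10 = -5 + 140 = 135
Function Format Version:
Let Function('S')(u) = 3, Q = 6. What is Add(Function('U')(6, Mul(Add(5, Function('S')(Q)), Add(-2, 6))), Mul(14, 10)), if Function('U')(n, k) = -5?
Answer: 135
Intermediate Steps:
Add(Function('U')(6, Mul(Add(5, Function('S')(Q)), Add(-2, 6))), Mul(14, 10)) = Add(-5, Mul(14, 10)) = Add(-5, 140) = 135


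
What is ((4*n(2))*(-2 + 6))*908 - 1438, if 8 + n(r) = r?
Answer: -88606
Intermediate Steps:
n(r) = -8 + r
((4*n(2))*(-2 + 6))*908 - 1438 = ((4*(-8 + 2))*(-2 + 6))*908 - 1438 = ((4*(-6))*4)*908 - 1438 = -24*4*908 - 1438 = -96*908 - 1438 = -87168 - 1438 = -88606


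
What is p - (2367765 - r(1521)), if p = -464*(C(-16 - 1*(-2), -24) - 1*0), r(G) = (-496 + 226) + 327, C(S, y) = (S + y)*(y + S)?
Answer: -3037724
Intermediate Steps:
C(S, y) = (S + y)² (C(S, y) = (S + y)*(S + y) = (S + y)²)
r(G) = 57 (r(G) = -270 + 327 = 57)
p = -670016 (p = -464*(((-16 - 1*(-2)) - 24)² - 1*0) = -464*(((-16 + 2) - 24)² + 0) = -464*((-14 - 24)² + 0) = -464*((-38)² + 0) = -464*(1444 + 0) = -464*1444 = -670016)
p - (2367765 - r(1521)) = -670016 - (2367765 - 1*57) = -670016 - (2367765 - 57) = -670016 - 1*2367708 = -670016 - 2367708 = -3037724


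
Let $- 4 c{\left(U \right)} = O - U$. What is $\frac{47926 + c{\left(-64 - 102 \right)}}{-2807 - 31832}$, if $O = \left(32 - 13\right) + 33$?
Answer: $- \frac{1429}{1034} \approx -1.382$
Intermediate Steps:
$O = 52$ ($O = 19 + 33 = 52$)
$c{\left(U \right)} = -13 + \frac{U}{4}$ ($c{\left(U \right)} = - \frac{52 - U}{4} = -13 + \frac{U}{4}$)
$\frac{47926 + c{\left(-64 - 102 \right)}}{-2807 - 31832} = \frac{47926 + \left(-13 + \frac{-64 - 102}{4}\right)}{-2807 - 31832} = \frac{47926 + \left(-13 + \frac{1}{4} \left(-166\right)\right)}{-2807 - 31832} = \frac{47926 - \frac{109}{2}}{-34639} = \left(47926 - \frac{109}{2}\right) \left(- \frac{1}{34639}\right) = \frac{95743}{2} \left(- \frac{1}{34639}\right) = - \frac{1429}{1034}$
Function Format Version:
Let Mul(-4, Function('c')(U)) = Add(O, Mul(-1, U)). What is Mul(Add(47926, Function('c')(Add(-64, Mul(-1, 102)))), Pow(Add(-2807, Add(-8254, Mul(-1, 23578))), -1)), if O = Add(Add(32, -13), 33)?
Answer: Rational(-1429, 1034) ≈ -1.3820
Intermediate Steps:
O = 52 (O = Add(19, 33) = 52)
Function('c')(U) = Add(-13, Mul(Rational(1, 4), U)) (Function('c')(U) = Mul(Rational(-1, 4), Add(52, Mul(-1, U))) = Add(-13, Mul(Rational(1, 4), U)))
Mul(Add(47926, Function('c')(Add(-64, Mul(-1, 102)))), Pow(Add(-2807, Add(-8254, Mul(-1, 23578))), -1)) = Mul(Add(47926, Add(-13, Mul(Rational(1, 4), Add(-64, Mul(-1, 102))))), Pow(Add(-2807, Add(-8254, Mul(-1, 23578))), -1)) = Mul(Add(47926, Add(-13, Mul(Rational(1, 4), Add(-64, -102)))), Pow(Add(-2807, Add(-8254, -23578)), -1)) = Mul(Add(47926, Add(-13, Mul(Rational(1, 4), -166))), Pow(Add(-2807, -31832), -1)) = Mul(Add(47926, Add(-13, Rational(-83, 2))), Pow(-34639, -1)) = Mul(Add(47926, Rational(-109, 2)), Rational(-1, 34639)) = Mul(Rational(95743, 2), Rational(-1, 34639)) = Rational(-1429, 1034)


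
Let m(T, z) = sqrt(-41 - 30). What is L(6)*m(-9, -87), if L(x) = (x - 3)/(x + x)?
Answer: I*sqrt(71)/4 ≈ 2.1065*I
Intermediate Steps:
L(x) = (-3 + x)/(2*x) (L(x) = (-3 + x)/((2*x)) = (-3 + x)*(1/(2*x)) = (-3 + x)/(2*x))
m(T, z) = I*sqrt(71) (m(T, z) = sqrt(-71) = I*sqrt(71))
L(6)*m(-9, -87) = ((1/2)*(-3 + 6)/6)*(I*sqrt(71)) = ((1/2)*(1/6)*3)*(I*sqrt(71)) = (I*sqrt(71))/4 = I*sqrt(71)/4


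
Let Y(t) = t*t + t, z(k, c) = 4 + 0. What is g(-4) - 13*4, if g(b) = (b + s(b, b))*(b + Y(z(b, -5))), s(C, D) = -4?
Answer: -180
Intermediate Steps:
z(k, c) = 4
Y(t) = t + t² (Y(t) = t² + t = t + t²)
g(b) = (-4 + b)*(20 + b) (g(b) = (b - 4)*(b + 4*(1 + 4)) = (-4 + b)*(b + 4*5) = (-4 + b)*(b + 20) = (-4 + b)*(20 + b))
g(-4) - 13*4 = (-80 + (-4)² + 16*(-4)) - 13*4 = (-80 + 16 - 64) - 52 = -128 - 52 = -180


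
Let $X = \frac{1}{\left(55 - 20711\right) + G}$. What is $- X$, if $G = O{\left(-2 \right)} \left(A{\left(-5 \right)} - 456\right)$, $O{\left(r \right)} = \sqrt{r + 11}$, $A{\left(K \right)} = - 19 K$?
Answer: $\frac{1}{21739} \approx 4.6 \cdot 10^{-5}$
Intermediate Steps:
$O{\left(r \right)} = \sqrt{11 + r}$
$G = -1083$ ($G = \sqrt{11 - 2} \left(\left(-19\right) \left(-5\right) - 456\right) = \sqrt{9} \left(95 - 456\right) = 3 \left(-361\right) = -1083$)
$X = - \frac{1}{21739}$ ($X = \frac{1}{\left(55 - 20711\right) - 1083} = \frac{1}{-20656 - 1083} = \frac{1}{-21739} = - \frac{1}{21739} \approx -4.6 \cdot 10^{-5}$)
$- X = \left(-1\right) \left(- \frac{1}{21739}\right) = \frac{1}{21739}$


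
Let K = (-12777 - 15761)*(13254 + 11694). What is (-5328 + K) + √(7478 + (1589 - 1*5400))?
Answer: -711971352 + √3667 ≈ -7.1197e+8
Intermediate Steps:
K = -711966024 (K = -28538*24948 = -711966024)
(-5328 + K) + √(7478 + (1589 - 1*5400)) = (-5328 - 711966024) + √(7478 + (1589 - 1*5400)) = -711971352 + √(7478 + (1589 - 5400)) = -711971352 + √(7478 - 3811) = -711971352 + √3667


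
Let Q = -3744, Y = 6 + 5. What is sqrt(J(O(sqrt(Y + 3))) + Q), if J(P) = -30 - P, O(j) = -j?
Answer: sqrt(-3774 + sqrt(14)) ≈ 61.402*I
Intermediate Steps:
Y = 11
sqrt(J(O(sqrt(Y + 3))) + Q) = sqrt((-30 - (-1)*sqrt(11 + 3)) - 3744) = sqrt((-30 - (-1)*sqrt(14)) - 3744) = sqrt((-30 + sqrt(14)) - 3744) = sqrt(-3774 + sqrt(14))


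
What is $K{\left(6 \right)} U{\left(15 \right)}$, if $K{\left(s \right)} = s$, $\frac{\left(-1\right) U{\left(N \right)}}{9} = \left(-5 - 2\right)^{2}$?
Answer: $-2646$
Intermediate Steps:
$U{\left(N \right)} = -441$ ($U{\left(N \right)} = - 9 \left(-5 - 2\right)^{2} = - 9 \left(-7\right)^{2} = \left(-9\right) 49 = -441$)
$K{\left(6 \right)} U{\left(15 \right)} = 6 \left(-441\right) = -2646$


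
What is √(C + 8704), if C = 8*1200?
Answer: 8*√286 ≈ 135.29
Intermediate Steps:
C = 9600
√(C + 8704) = √(9600 + 8704) = √18304 = 8*√286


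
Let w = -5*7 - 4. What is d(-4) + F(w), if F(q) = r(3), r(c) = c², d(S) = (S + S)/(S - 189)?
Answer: 1745/193 ≈ 9.0414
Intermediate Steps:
d(S) = 2*S/(-189 + S) (d(S) = (2*S)/(-189 + S) = 2*S/(-189 + S))
w = -39 (w = -35 - 4 = -39)
F(q) = 9 (F(q) = 3² = 9)
d(-4) + F(w) = 2*(-4)/(-189 - 4) + 9 = 2*(-4)/(-193) + 9 = 2*(-4)*(-1/193) + 9 = 8/193 + 9 = 1745/193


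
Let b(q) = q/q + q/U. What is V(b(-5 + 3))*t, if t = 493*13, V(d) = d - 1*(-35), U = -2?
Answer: 237133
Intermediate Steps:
b(q) = 1 - q/2 (b(q) = q/q + q/(-2) = 1 + q*(-½) = 1 - q/2)
V(d) = 35 + d (V(d) = d + 35 = 35 + d)
t = 6409
V(b(-5 + 3))*t = (35 + (1 - (-5 + 3)/2))*6409 = (35 + (1 - ½*(-2)))*6409 = (35 + (1 + 1))*6409 = (35 + 2)*6409 = 37*6409 = 237133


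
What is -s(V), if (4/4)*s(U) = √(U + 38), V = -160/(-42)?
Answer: -√18438/21 ≈ -6.4660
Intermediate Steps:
V = 80/21 (V = -160*(-1/42) = 80/21 ≈ 3.8095)
s(U) = √(38 + U) (s(U) = √(U + 38) = √(38 + U))
-s(V) = -√(38 + 80/21) = -√(878/21) = -√18438/21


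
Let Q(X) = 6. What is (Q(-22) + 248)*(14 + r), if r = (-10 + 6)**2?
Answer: 7620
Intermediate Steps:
r = 16 (r = (-4)**2 = 16)
(Q(-22) + 248)*(14 + r) = (6 + 248)*(14 + 16) = 254*30 = 7620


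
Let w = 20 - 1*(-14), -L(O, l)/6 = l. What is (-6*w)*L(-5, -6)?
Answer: -7344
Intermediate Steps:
L(O, l) = -6*l
w = 34 (w = 20 + 14 = 34)
(-6*w)*L(-5, -6) = (-6*34)*(-6*(-6)) = -204*36 = -7344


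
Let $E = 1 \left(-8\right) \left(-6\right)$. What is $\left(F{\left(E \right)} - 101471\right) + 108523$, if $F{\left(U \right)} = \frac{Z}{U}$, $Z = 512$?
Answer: $\frac{21188}{3} \approx 7062.7$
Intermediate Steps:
$E = 48$ ($E = \left(-8\right) \left(-6\right) = 48$)
$F{\left(U \right)} = \frac{512}{U}$
$\left(F{\left(E \right)} - 101471\right) + 108523 = \left(\frac{512}{48} - 101471\right) + 108523 = \left(512 \cdot \frac{1}{48} - 101471\right) + 108523 = \left(\frac{32}{3} - 101471\right) + 108523 = - \frac{304381}{3} + 108523 = \frac{21188}{3}$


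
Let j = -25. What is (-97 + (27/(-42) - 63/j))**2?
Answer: 1108423849/122500 ≈ 9048.4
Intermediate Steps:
(-97 + (27/(-42) - 63/j))**2 = (-97 + (27/(-42) - 63/(-25)))**2 = (-97 + (27*(-1/42) - 63*(-1/25)))**2 = (-97 + (-9/14 + 63/25))**2 = (-97 + 657/350)**2 = (-33293/350)**2 = 1108423849/122500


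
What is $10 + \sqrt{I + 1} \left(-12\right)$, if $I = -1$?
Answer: $10$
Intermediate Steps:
$10 + \sqrt{I + 1} \left(-12\right) = 10 + \sqrt{-1 + 1} \left(-12\right) = 10 + \sqrt{0} \left(-12\right) = 10 + 0 \left(-12\right) = 10 + 0 = 10$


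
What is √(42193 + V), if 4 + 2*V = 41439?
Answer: √251642/2 ≈ 250.82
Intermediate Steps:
V = 41435/2 (V = -2 + (½)*41439 = -2 + 41439/2 = 41435/2 ≈ 20718.)
√(42193 + V) = √(42193 + 41435/2) = √(125821/2) = √251642/2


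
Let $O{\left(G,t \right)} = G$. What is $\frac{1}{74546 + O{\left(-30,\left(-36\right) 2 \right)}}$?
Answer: $\frac{1}{74516} \approx 1.342 \cdot 10^{-5}$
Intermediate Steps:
$\frac{1}{74546 + O{\left(-30,\left(-36\right) 2 \right)}} = \frac{1}{74546 - 30} = \frac{1}{74516}$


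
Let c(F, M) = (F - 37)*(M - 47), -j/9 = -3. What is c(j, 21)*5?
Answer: 1300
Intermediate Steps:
j = 27 (j = -9*(-3) = 27)
c(F, M) = (-47 + M)*(-37 + F) (c(F, M) = (-37 + F)*(-47 + M) = (-47 + M)*(-37 + F))
c(j, 21)*5 = (1739 - 47*27 - 37*21 + 27*21)*5 = (1739 - 1269 - 777 + 567)*5 = 260*5 = 1300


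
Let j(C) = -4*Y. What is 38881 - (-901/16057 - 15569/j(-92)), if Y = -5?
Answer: 12736253793/321140 ≈ 39660.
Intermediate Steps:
j(C) = 20 (j(C) = -4*(-5) = 20)
38881 - (-901/16057 - 15569/j(-92)) = 38881 - (-901/16057 - 15569/20) = 38881 - 1*(-250009453/321140) = 38881 + 250009453/321140 = 12736253793/321140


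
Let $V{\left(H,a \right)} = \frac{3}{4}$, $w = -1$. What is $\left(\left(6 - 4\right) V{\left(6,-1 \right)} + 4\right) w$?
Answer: $- \frac{11}{2} \approx -5.5$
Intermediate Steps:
$V{\left(H,a \right)} = \frac{3}{4}$ ($V{\left(H,a \right)} = 3 \cdot \frac{1}{4} = \frac{3}{4}$)
$\left(\left(6 - 4\right) V{\left(6,-1 \right)} + 4\right) w = \left(\left(6 - 4\right) \frac{3}{4} + 4\right) \left(-1\right) = \left(2 \cdot \frac{3}{4} + 4\right) \left(-1\right) = \left(\frac{3}{2} + 4\right) \left(-1\right) = \frac{11}{2} \left(-1\right) = - \frac{11}{2}$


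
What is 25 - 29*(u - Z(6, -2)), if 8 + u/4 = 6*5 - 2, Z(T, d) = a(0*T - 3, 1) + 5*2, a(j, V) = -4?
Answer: -2121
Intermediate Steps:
Z(T, d) = 6 (Z(T, d) = -4 + 5*2 = -4 + 10 = 6)
u = 80 (u = -32 + 4*(6*5 - 2) = -32 + 4*(30 - 2) = -32 + 4*28 = -32 + 112 = 80)
25 - 29*(u - Z(6, -2)) = 25 - 29*(80 - 1*6) = 25 - 29*(80 - 6) = 25 - 29*74 = 25 - 2146 = -2121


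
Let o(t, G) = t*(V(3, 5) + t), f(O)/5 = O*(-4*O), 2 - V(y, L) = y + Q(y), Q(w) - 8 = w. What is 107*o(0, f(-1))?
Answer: 0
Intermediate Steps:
Q(w) = 8 + w
V(y, L) = -6 - 2*y (V(y, L) = 2 - (y + (8 + y)) = 2 - (8 + 2*y) = 2 + (-8 - 2*y) = -6 - 2*y)
f(O) = -20*O² (f(O) = 5*(O*(-4*O)) = 5*(-4*O²) = -20*O²)
o(t, G) = t*(-12 + t) (o(t, G) = t*((-6 - 2*3) + t) = t*((-6 - 6) + t) = t*(-12 + t))
107*o(0, f(-1)) = 107*(0*(-12 + 0)) = 107*(0*(-12)) = 107*0 = 0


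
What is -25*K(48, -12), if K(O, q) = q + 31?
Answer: -475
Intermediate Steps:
K(O, q) = 31 + q
-25*K(48, -12) = -25*(31 - 12) = -25*19 = -475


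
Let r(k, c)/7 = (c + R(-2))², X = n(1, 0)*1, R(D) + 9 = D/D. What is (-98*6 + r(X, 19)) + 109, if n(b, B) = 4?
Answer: 368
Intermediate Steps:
R(D) = -8 (R(D) = -9 + D/D = -9 + 1 = -8)
X = 4 (X = 4*1 = 4)
r(k, c) = 7*(-8 + c)² (r(k, c) = 7*(c - 8)² = 7*(-8 + c)²)
(-98*6 + r(X, 19)) + 109 = (-98*6 + 7*(-8 + 19)²) + 109 = (-588 + 7*11²) + 109 = (-588 + 7*121) + 109 = (-588 + 847) + 109 = 259 + 109 = 368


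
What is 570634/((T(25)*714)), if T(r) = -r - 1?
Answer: -285317/9282 ≈ -30.739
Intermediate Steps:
T(r) = -1 - r
570634/((T(25)*714)) = 570634/(((-1 - 1*25)*714)) = 570634/(((-1 - 25)*714)) = 570634/((-26*714)) = 570634/(-18564) = 570634*(-1/18564) = -285317/9282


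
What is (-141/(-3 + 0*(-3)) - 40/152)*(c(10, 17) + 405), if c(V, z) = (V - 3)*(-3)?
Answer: 340992/19 ≈ 17947.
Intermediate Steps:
c(V, z) = 9 - 3*V (c(V, z) = (-3 + V)*(-3) = 9 - 3*V)
(-141/(-3 + 0*(-3)) - 40/152)*(c(10, 17) + 405) = (-141/(-3 + 0*(-3)) - 40/152)*((9 - 3*10) + 405) = (-141/(-3 + 0) - 40*1/152)*((9 - 30) + 405) = (-141/(-3) - 5/19)*(-21 + 405) = (-141*(-⅓) - 5/19)*384 = (47 - 5/19)*384 = (888/19)*384 = 340992/19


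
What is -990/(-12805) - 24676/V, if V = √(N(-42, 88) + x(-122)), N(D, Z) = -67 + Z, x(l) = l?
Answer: 198/2561 + 24676*I*√101/101 ≈ 0.077314 + 2455.4*I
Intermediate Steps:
V = I*√101 (V = √((-67 + 88) - 122) = √(21 - 122) = √(-101) = I*√101 ≈ 10.05*I)
-990/(-12805) - 24676/V = -990/(-12805) - 24676*(-I*√101/101) = -990*(-1/12805) - (-24676)*I*√101/101 = 198/2561 + 24676*I*√101/101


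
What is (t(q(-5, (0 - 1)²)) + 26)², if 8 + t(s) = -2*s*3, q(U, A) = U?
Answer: 2304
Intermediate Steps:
t(s) = -8 - 6*s (t(s) = -8 - 2*s*3 = -8 - 6*s)
(t(q(-5, (0 - 1)²)) + 26)² = ((-8 - 6*(-5)) + 26)² = ((-8 + 30) + 26)² = (22 + 26)² = 48² = 2304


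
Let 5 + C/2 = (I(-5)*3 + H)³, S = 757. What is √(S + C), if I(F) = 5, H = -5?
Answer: √2747 ≈ 52.412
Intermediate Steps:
C = 1990 (C = -10 + 2*(5*3 - 5)³ = -10 + 2*(15 - 5)³ = -10 + 2*10³ = -10 + 2*1000 = -10 + 2000 = 1990)
√(S + C) = √(757 + 1990) = √2747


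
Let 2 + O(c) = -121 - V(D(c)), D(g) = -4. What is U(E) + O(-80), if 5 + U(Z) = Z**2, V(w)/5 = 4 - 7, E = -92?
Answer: 8351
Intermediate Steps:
V(w) = -15 (V(w) = 5*(4 - 7) = 5*(-3) = -15)
O(c) = -108 (O(c) = -2 + (-121 - 1*(-15)) = -2 + (-121 + 15) = -2 - 106 = -108)
U(Z) = -5 + Z**2
U(E) + O(-80) = (-5 + (-92)**2) - 108 = (-5 + 8464) - 108 = 8459 - 108 = 8351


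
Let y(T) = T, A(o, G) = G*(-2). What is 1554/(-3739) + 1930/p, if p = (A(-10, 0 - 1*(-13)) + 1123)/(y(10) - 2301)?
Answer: -16534179308/4101683 ≈ -4031.1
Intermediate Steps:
A(o, G) = -2*G
p = -1097/2291 (p = (-2*(0 - 1*(-13)) + 1123)/(10 - 2301) = (-2*(0 + 13) + 1123)/(-2291) = (-2*13 + 1123)*(-1/2291) = (-26 + 1123)*(-1/2291) = 1097*(-1/2291) = -1097/2291 ≈ -0.47883)
1554/(-3739) + 1930/p = 1554/(-3739) + 1930/(-1097/2291) = 1554*(-1/3739) + 1930*(-2291/1097) = -1554/3739 - 4421630/1097 = -16534179308/4101683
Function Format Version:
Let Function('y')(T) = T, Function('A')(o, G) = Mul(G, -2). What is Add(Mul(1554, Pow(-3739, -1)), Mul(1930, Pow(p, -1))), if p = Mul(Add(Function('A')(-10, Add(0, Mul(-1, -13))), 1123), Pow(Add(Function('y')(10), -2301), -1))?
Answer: Rational(-16534179308, 4101683) ≈ -4031.1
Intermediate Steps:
Function('A')(o, G) = Mul(-2, G)
p = Rational(-1097, 2291) (p = Mul(Add(Mul(-2, Add(0, Mul(-1, -13))), 1123), Pow(Add(10, -2301), -1)) = Mul(Add(Mul(-2, Add(0, 13)), 1123), Pow(-2291, -1)) = Mul(Add(Mul(-2, 13), 1123), Rational(-1, 2291)) = Mul(Add(-26, 1123), Rational(-1, 2291)) = Mul(1097, Rational(-1, 2291)) = Rational(-1097, 2291) ≈ -0.47883)
Add(Mul(1554, Pow(-3739, -1)), Mul(1930, Pow(p, -1))) = Add(Mul(1554, Pow(-3739, -1)), Mul(1930, Pow(Rational(-1097, 2291), -1))) = Add(Mul(1554, Rational(-1, 3739)), Mul(1930, Rational(-2291, 1097))) = Add(Rational(-1554, 3739), Rational(-4421630, 1097)) = Rational(-16534179308, 4101683)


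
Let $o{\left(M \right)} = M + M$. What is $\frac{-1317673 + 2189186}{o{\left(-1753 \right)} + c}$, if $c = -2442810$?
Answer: $- \frac{871513}{2446316} \approx -0.35626$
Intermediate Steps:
$o{\left(M \right)} = 2 M$
$\frac{-1317673 + 2189186}{o{\left(-1753 \right)} + c} = \frac{-1317673 + 2189186}{2 \left(-1753\right) - 2442810} = \frac{871513}{-3506 - 2442810} = \frac{871513}{-2446316} = 871513 \left(- \frac{1}{2446316}\right) = - \frac{871513}{2446316}$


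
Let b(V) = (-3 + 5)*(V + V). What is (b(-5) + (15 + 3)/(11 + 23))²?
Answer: 109561/289 ≈ 379.10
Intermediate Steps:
b(V) = 4*V (b(V) = 2*(2*V) = 4*V)
(b(-5) + (15 + 3)/(11 + 23))² = (4*(-5) + (15 + 3)/(11 + 23))² = (-20 + 18/34)² = (-20 + 18*(1/34))² = (-20 + 9/17)² = (-331/17)² = 109561/289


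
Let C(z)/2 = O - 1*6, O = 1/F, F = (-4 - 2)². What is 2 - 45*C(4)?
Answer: 1079/2 ≈ 539.50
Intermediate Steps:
F = 36 (F = (-6)² = 36)
O = 1/36 ≈ 0.027778
C(z) = -215/18 (C(z) = 2*(1/36 - 1*6) = 2*(1/36 - 6) = 2*(-215/36) = -215/18)
2 - 45*C(4) = 2 - 45*(-215/18) = 2 + 1075/2 = 1079/2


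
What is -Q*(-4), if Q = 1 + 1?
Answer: 8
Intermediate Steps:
Q = 2
-Q*(-4) = -1*2*(-4) = -2*(-4) = 8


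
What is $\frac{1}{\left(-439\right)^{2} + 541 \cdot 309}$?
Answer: $\frac{1}{359890} \approx 2.7786 \cdot 10^{-6}$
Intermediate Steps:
$\frac{1}{\left(-439\right)^{2} + 541 \cdot 309} = \frac{1}{192721 + 167169} = \frac{1}{359890}$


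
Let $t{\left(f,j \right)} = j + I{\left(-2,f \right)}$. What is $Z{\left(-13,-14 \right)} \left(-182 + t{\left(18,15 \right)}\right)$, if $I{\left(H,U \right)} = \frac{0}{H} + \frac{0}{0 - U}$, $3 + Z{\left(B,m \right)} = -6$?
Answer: $1503$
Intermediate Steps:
$Z{\left(B,m \right)} = -9$ ($Z{\left(B,m \right)} = -3 - 6 = -9$)
$I{\left(H,U \right)} = 0$ ($I{\left(H,U \right)} = 0 + \frac{0}{\left(-1\right) U} = 0 + 0 \left(- \frac{1}{U}\right) = 0 + 0 = 0$)
$t{\left(f,j \right)} = j$ ($t{\left(f,j \right)} = j + 0 = j$)
$Z{\left(-13,-14 \right)} \left(-182 + t{\left(18,15 \right)}\right) = - 9 \left(-182 + 15\right) = \left(-9\right) \left(-167\right) = 1503$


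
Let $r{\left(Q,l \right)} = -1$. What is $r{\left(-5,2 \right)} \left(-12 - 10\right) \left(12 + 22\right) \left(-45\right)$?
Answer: $-33660$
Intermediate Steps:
$r{\left(-5,2 \right)} \left(-12 - 10\right) \left(12 + 22\right) \left(-45\right) = - \left(-12 - 10\right) \left(12 + 22\right) \left(-45\right) = - \left(-22\right) 34 \left(-45\right) = \left(-1\right) \left(-748\right) \left(-45\right) = 748 \left(-45\right) = -33660$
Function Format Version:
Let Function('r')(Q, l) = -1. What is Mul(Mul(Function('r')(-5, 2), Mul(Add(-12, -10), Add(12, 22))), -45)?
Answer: -33660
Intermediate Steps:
Mul(Mul(Function('r')(-5, 2), Mul(Add(-12, -10), Add(12, 22))), -45) = Mul(Mul(-1, Mul(Add(-12, -10), Add(12, 22))), -45) = Mul(Mul(-1, Mul(-22, 34)), -45) = Mul(Mul(-1, -748), -45) = Mul(748, -45) = -33660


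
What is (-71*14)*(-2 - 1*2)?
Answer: 3976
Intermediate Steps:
(-71*14)*(-2 - 1*2) = -994*(-2 - 2) = -994*(-4) = 3976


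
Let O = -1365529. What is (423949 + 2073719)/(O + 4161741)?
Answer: 624417/699053 ≈ 0.89323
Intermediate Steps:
(423949 + 2073719)/(O + 4161741) = (423949 + 2073719)/(-1365529 + 4161741) = 2497668/2796212 = 2497668*(1/2796212) = 624417/699053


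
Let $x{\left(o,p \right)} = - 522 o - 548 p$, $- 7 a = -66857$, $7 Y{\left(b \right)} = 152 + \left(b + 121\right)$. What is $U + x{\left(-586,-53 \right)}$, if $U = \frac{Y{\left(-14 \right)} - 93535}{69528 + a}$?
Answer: $\frac{26486310446}{79079} \approx 3.3494 \cdot 10^{5}$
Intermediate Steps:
$Y{\left(b \right)} = 39 + \frac{b}{7}$ ($Y{\left(b \right)} = \frac{152 + \left(b + 121\right)}{7} = \frac{152 + \left(121 + b\right)}{7} = \frac{273 + b}{7} = 39 + \frac{b}{7}$)
$a = 9551$ ($a = \left(- \frac{1}{7}\right) \left(-66857\right) = 9551$)
$x{\left(o,p \right)} = - 548 p - 522 o$
$U = - \frac{93498}{79079}$ ($U = \frac{\left(39 + \frac{1}{7} \left(-14\right)\right) - 93535}{69528 + 9551} = \frac{\left(39 - 2\right) - 93535}{79079} = \left(37 - 93535\right) \frac{1}{79079} = \left(-93498\right) \frac{1}{79079} = - \frac{93498}{79079} \approx -1.1823$)
$U + x{\left(-586,-53 \right)} = - \frac{93498}{79079} - -334936 = - \frac{93498}{79079} + \left(29044 + 305892\right) = - \frac{93498}{79079} + 334936 = \frac{26486310446}{79079}$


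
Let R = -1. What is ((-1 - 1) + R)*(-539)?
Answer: 1617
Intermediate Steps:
((-1 - 1) + R)*(-539) = ((-1 - 1) - 1)*(-539) = (-2 - 1)*(-539) = -3*(-539) = 1617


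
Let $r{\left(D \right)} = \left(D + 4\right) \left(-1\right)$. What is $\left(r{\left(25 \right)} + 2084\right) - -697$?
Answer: $2752$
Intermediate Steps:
$r{\left(D \right)} = -4 - D$ ($r{\left(D \right)} = \left(4 + D\right) \left(-1\right) = -4 - D$)
$\left(r{\left(25 \right)} + 2084\right) - -697 = \left(\left(-4 - 25\right) + 2084\right) - -697 = \left(\left(-4 - 25\right) + 2084\right) + 697 = \left(-29 + 2084\right) + 697 = 2055 + 697 = 2752$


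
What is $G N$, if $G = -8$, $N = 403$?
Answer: $-3224$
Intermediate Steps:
$G N = \left(-8\right) 403 = -3224$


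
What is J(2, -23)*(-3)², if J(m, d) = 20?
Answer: 180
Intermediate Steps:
J(2, -23)*(-3)² = 20*(-3)² = 20*9 = 180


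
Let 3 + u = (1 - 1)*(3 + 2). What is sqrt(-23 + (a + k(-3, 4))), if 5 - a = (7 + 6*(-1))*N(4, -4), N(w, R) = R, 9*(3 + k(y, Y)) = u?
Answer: 2*I*sqrt(39)/3 ≈ 4.1633*I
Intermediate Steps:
u = -3 (u = -3 + (1 - 1)*(3 + 2) = -3 + 0*5 = -3 + 0 = -3)
k(y, Y) = -10/3 (k(y, Y) = -3 + (1/9)*(-3) = -3 - 1/3 = -10/3)
a = 9 (a = 5 - (7 + 6*(-1))*(-4) = 5 - (7 - 6)*(-4) = 5 - (-4) = 5 - 1*(-4) = 5 + 4 = 9)
sqrt(-23 + (a + k(-3, 4))) = sqrt(-23 + (9 - 10/3)) = sqrt(-23 + 17/3) = sqrt(-52/3) = 2*I*sqrt(39)/3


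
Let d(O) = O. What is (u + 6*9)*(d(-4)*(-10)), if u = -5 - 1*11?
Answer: 1520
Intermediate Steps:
u = -16 (u = -5 - 11 = -16)
(u + 6*9)*(d(-4)*(-10)) = (-16 + 6*9)*(-4*(-10)) = (-16 + 54)*40 = 38*40 = 1520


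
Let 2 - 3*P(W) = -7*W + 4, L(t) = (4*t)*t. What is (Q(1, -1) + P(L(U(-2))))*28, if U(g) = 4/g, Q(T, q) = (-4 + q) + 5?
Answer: 3080/3 ≈ 1026.7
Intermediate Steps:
Q(T, q) = 1 + q
L(t) = 4*t²
P(W) = -⅔ + 7*W/3 (P(W) = ⅔ - (-7*W + 4)/3 = ⅔ - (4 - 7*W)/3 = ⅔ + (-4/3 + 7*W/3) = -⅔ + 7*W/3)
(Q(1, -1) + P(L(U(-2))))*28 = ((1 - 1) + (-⅔ + 7*(4*(4/(-2))²)/3))*28 = (0 + (-⅔ + 7*(4*(4*(-½))²)/3))*28 = (0 + (-⅔ + 7*(4*(-2)²)/3))*28 = (0 + (-⅔ + 7*(4*4)/3))*28 = (0 + (-⅔ + (7/3)*16))*28 = (0 + (-⅔ + 112/3))*28 = (0 + 110/3)*28 = (110/3)*28 = 3080/3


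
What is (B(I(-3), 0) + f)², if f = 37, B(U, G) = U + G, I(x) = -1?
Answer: 1296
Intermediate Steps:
B(U, G) = G + U
(B(I(-3), 0) + f)² = ((0 - 1) + 37)² = (-1 + 37)² = 36² = 1296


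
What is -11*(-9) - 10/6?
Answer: 292/3 ≈ 97.333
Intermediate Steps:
-11*(-9) - 10/6 = 99 - 10*⅙ = 99 - 5/3 = 292/3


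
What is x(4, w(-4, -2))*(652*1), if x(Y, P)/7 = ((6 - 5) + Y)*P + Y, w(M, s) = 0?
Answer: 18256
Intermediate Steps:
x(Y, P) = 7*Y + 7*P*(1 + Y) (x(Y, P) = 7*(((6 - 5) + Y)*P + Y) = 7*((1 + Y)*P + Y) = 7*(P*(1 + Y) + Y) = 7*(Y + P*(1 + Y)) = 7*Y + 7*P*(1 + Y))
x(4, w(-4, -2))*(652*1) = (7*0 + 7*4 + 7*0*4)*(652*1) = (0 + 28 + 0)*652 = 28*652 = 18256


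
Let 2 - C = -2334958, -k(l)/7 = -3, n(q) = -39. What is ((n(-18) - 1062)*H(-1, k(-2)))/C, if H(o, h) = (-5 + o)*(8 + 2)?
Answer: 367/12972 ≈ 0.028292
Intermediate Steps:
k(l) = 21 (k(l) = -7*(-3) = 21)
H(o, h) = -50 + 10*o (H(o, h) = (-5 + o)*10 = -50 + 10*o)
C = 2334960 (C = 2 - 1*(-2334958) = 2 + 2334958 = 2334960)
((n(-18) - 1062)*H(-1, k(-2)))/C = ((-39 - 1062)*(-50 + 10*(-1)))/2334960 = -1101*(-50 - 10)*(1/2334960) = -1101*(-60)*(1/2334960) = 66060*(1/2334960) = 367/12972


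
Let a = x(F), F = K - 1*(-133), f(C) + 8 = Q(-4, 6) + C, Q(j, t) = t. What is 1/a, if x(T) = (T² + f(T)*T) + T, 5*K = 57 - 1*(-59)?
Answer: 25/1216017 ≈ 2.0559e-5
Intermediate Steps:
K = 116/5 (K = (57 - 1*(-59))/5 = (57 + 59)/5 = (⅕)*116 = 116/5 ≈ 23.200)
f(C) = -2 + C (f(C) = -8 + (6 + C) = -2 + C)
F = 781/5 (F = 116/5 - 1*(-133) = 116/5 + 133 = 781/5 ≈ 156.20)
x(T) = T + T² + T*(-2 + T) (x(T) = (T² + (-2 + T)*T) + T = (T² + T*(-2 + T)) + T = T + T² + T*(-2 + T))
a = 1216017/25 (a = 781*(-1 + 2*(781/5))/5 = 781*(-1 + 1562/5)/5 = (781/5)*(1557/5) = 1216017/25 ≈ 48641.)
1/a = 1/(1216017/25) = 25/1216017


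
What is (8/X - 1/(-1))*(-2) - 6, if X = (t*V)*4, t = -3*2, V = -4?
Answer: -49/6 ≈ -8.1667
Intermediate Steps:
t = -6
X = 96 (X = -6*(-4)*4 = 24*4 = 96)
(8/X - 1/(-1))*(-2) - 6 = (8/96 - 1/(-1))*(-2) - 6 = (8*(1/96) - 1*(-1))*(-2) - 6 = (1/12 + 1)*(-2) - 6 = (13/12)*(-2) - 6 = -13/6 - 6 = -49/6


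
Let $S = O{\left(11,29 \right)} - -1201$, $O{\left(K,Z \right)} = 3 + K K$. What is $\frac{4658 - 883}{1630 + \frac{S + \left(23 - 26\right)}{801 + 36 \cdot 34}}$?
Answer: $\frac{7644375}{3302072} \approx 2.315$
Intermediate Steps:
$O{\left(K,Z \right)} = 3 + K^{2}$
$S = 1325$ ($S = \left(3 + 11^{2}\right) - -1201 = \left(3 + 121\right) + 1201 = 124 + 1201 = 1325$)
$\frac{4658 - 883}{1630 + \frac{S + \left(23 - 26\right)}{801 + 36 \cdot 34}} = \frac{4658 - 883}{1630 + \frac{1325 + \left(23 - 26\right)}{801 + 36 \cdot 34}} = \frac{3775}{1630 + \frac{1325 + \left(23 - 26\right)}{801 + 1224}} = \frac{3775}{1630 + \frac{1325 - 3}{2025}} = \frac{3775}{1630 + 1322 \cdot \frac{1}{2025}} = \frac{3775}{1630 + \frac{1322}{2025}} = \frac{3775}{\frac{3302072}{2025}} = 3775 \cdot \frac{2025}{3302072} = \frac{7644375}{3302072}$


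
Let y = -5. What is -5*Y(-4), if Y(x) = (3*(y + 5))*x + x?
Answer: 20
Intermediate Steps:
Y(x) = x (Y(x) = (3*(-5 + 5))*x + x = (3*0)*x + x = 0*x + x = 0 + x = x)
-5*Y(-4) = -5*(-4) = 20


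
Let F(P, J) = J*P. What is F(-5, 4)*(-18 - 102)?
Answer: 2400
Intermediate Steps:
F(-5, 4)*(-18 - 102) = (4*(-5))*(-18 - 102) = -20*(-120) = 2400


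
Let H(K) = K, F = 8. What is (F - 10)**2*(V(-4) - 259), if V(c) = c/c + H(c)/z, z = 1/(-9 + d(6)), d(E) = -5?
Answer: -808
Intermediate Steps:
z = -1/14 (z = 1/(-9 - 5) = 1/(-14) = -1/14 ≈ -0.071429)
V(c) = 1 - 14*c (V(c) = c/c + c/(-1/14) = 1 + c*(-14) = 1 - 14*c)
(F - 10)**2*(V(-4) - 259) = (8 - 10)**2*((1 - 14*(-4)) - 259) = (-2)**2*((1 + 56) - 259) = 4*(57 - 259) = 4*(-202) = -808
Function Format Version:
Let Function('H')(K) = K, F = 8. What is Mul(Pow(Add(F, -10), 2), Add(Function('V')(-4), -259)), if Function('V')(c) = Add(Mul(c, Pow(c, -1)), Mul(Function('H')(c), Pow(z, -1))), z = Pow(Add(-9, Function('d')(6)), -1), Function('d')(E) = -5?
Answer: -808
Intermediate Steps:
z = Rational(-1, 14) (z = Pow(Add(-9, -5), -1) = Pow(-14, -1) = Rational(-1, 14) ≈ -0.071429)
Function('V')(c) = Add(1, Mul(-14, c)) (Function('V')(c) = Add(Mul(c, Pow(c, -1)), Mul(c, Pow(Rational(-1, 14), -1))) = Add(1, Mul(c, -14)) = Add(1, Mul(-14, c)))
Mul(Pow(Add(F, -10), 2), Add(Function('V')(-4), -259)) = Mul(Pow(Add(8, -10), 2), Add(Add(1, Mul(-14, -4)), -259)) = Mul(Pow(-2, 2), Add(Add(1, 56), -259)) = Mul(4, Add(57, -259)) = Mul(4, -202) = -808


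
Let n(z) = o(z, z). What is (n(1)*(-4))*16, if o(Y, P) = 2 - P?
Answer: -64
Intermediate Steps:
n(z) = 2 - z
(n(1)*(-4))*16 = ((2 - 1*1)*(-4))*16 = ((2 - 1)*(-4))*16 = (1*(-4))*16 = -4*16 = -64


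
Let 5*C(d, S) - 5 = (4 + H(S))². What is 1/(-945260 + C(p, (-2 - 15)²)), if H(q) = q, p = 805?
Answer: -5/4640446 ≈ -1.0775e-6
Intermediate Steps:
C(d, S) = 1 + (4 + S)²/5
1/(-945260 + C(p, (-2 - 15)²)) = 1/(-945260 + (1 + (4 + (-2 - 15)²)²/5)) = 1/(-945260 + (1 + (4 + (-17)²)²/5)) = 1/(-945260 + (1 + (4 + 289)²/5)) = 1/(-945260 + (1 + (⅕)*293²)) = 1/(-945260 + (1 + (⅕)*85849)) = 1/(-945260 + (1 + 85849/5)) = 1/(-945260 + 85854/5) = 1/(-4640446/5) = -5/4640446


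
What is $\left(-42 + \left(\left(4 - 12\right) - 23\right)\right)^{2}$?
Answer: $5329$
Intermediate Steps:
$\left(-42 + \left(\left(4 - 12\right) - 23\right)\right)^{2} = \left(-42 - 31\right)^{2} = \left(-73\right)^{2} = 5329$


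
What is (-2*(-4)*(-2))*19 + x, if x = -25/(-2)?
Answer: -583/2 ≈ -291.50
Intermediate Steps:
x = 25/2 (x = -25*(-1/2) = 25/2 ≈ 12.500)
(-2*(-4)*(-2))*19 + x = (-2*(-4)*(-2))*19 + 25/2 = (8*(-2))*19 + 25/2 = -16*19 + 25/2 = -304 + 25/2 = -583/2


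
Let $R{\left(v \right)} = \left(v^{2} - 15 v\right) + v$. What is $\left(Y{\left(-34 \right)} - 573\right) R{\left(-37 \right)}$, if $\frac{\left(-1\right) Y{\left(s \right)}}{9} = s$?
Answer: $-503829$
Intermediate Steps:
$R{\left(v \right)} = v^{2} - 14 v$
$Y{\left(s \right)} = - 9 s$
$\left(Y{\left(-34 \right)} - 573\right) R{\left(-37 \right)} = \left(\left(-9\right) \left(-34\right) - 573\right) \left(- 37 \left(-14 - 37\right)\right) = \left(306 - 573\right) \left(\left(-37\right) \left(-51\right)\right) = \left(-267\right) 1887 = -503829$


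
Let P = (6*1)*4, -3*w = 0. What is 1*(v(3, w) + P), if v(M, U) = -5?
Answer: 19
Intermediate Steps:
w = 0 (w = -1/3*0 = 0)
P = 24 (P = 6*4 = 24)
1*(v(3, w) + P) = 1*(-5 + 24) = 1*19 = 19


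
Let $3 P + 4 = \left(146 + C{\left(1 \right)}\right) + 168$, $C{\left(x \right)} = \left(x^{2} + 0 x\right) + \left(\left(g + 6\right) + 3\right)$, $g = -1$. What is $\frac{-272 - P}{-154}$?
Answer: $\frac{1135}{462} \approx 2.4567$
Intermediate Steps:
$C{\left(x \right)} = 8 + x^{2}$ ($C{\left(x \right)} = \left(x^{2} + 0 x\right) + \left(\left(-1 + 6\right) + 3\right) = \left(x^{2} + 0\right) + \left(5 + 3\right) = x^{2} + 8 = 8 + x^{2}$)
$P = \frac{319}{3}$ ($P = - \frac{4}{3} + \frac{\left(146 + \left(8 + 1^{2}\right)\right) + 168}{3} = - \frac{4}{3} + \frac{\left(146 + \left(8 + 1\right)\right) + 168}{3} = - \frac{4}{3} + \frac{\left(146 + 9\right) + 168}{3} = - \frac{4}{3} + \frac{155 + 168}{3} = - \frac{4}{3} + \frac{1}{3} \cdot 323 = - \frac{4}{3} + \frac{323}{3} = \frac{319}{3} \approx 106.33$)
$\frac{-272 - P}{-154} = \frac{-272 - \frac{319}{3}}{-154} = \left(-272 - \frac{319}{3}\right) \left(- \frac{1}{154}\right) = \left(- \frac{1135}{3}\right) \left(- \frac{1}{154}\right) = \frac{1135}{462}$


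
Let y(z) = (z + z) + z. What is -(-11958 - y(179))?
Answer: 12495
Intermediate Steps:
y(z) = 3*z (y(z) = 2*z + z = 3*z)
-(-11958 - y(179)) = -(-11958 - 3*179) = -(-11958 - 1*537) = -(-11958 - 537) = -1*(-12495) = 12495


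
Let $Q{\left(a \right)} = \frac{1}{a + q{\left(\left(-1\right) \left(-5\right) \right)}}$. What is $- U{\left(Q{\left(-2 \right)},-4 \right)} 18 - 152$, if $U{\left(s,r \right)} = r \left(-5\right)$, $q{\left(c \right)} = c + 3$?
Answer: $-512$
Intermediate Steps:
$q{\left(c \right)} = 3 + c$
$Q{\left(a \right)} = \frac{1}{8 + a}$ ($Q{\left(a \right)} = \frac{1}{a + \left(3 - -5\right)} = \frac{1}{a + \left(3 + 5\right)} = \frac{1}{a + 8} = \frac{1}{8 + a}$)
$U{\left(s,r \right)} = - 5 r$
$- U{\left(Q{\left(-2 \right)},-4 \right)} 18 - 152 = - \left(-5\right) \left(-4\right) 18 - 152 = \left(-1\right) 20 \cdot 18 - 152 = \left(-20\right) 18 - 152 = -360 - 152 = -512$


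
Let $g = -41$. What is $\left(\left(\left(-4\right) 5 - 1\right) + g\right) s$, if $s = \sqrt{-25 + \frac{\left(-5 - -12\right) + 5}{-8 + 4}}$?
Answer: $- 124 i \sqrt{7} \approx - 328.07 i$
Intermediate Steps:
$s = 2 i \sqrt{7}$ ($s = \sqrt{-25 + \frac{\left(-5 + 12\right) + 5}{-4}} = \sqrt{-25 + \left(7 + 5\right) \left(- \frac{1}{4}\right)} = \sqrt{-25 + 12 \left(- \frac{1}{4}\right)} = \sqrt{-25 - 3} = \sqrt{-28} = 2 i \sqrt{7} \approx 5.2915 i$)
$\left(\left(\left(-4\right) 5 - 1\right) + g\right) s = \left(\left(\left(-4\right) 5 - 1\right) - 41\right) 2 i \sqrt{7} = \left(\left(-20 - 1\right) - 41\right) 2 i \sqrt{7} = \left(-21 - 41\right) 2 i \sqrt{7} = - 62 \cdot 2 i \sqrt{7} = - 124 i \sqrt{7}$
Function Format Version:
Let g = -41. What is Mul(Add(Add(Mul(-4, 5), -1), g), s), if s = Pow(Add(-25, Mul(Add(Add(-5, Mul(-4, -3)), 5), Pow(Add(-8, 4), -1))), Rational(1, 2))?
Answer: Mul(-124, I, Pow(7, Rational(1, 2))) ≈ Mul(-328.07, I)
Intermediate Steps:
s = Mul(2, I, Pow(7, Rational(1, 2))) (s = Pow(Add(-25, Mul(Add(Add(-5, 12), 5), Pow(-4, -1))), Rational(1, 2)) = Pow(Add(-25, Mul(Add(7, 5), Rational(-1, 4))), Rational(1, 2)) = Pow(Add(-25, Mul(12, Rational(-1, 4))), Rational(1, 2)) = Pow(Add(-25, -3), Rational(1, 2)) = Pow(-28, Rational(1, 2)) = Mul(2, I, Pow(7, Rational(1, 2))) ≈ Mul(5.2915, I))
Mul(Add(Add(Mul(-4, 5), -1), g), s) = Mul(Add(Add(Mul(-4, 5), -1), -41), Mul(2, I, Pow(7, Rational(1, 2)))) = Mul(Add(Add(-20, -1), -41), Mul(2, I, Pow(7, Rational(1, 2)))) = Mul(Add(-21, -41), Mul(2, I, Pow(7, Rational(1, 2)))) = Mul(-62, Mul(2, I, Pow(7, Rational(1, 2)))) = Mul(-124, I, Pow(7, Rational(1, 2)))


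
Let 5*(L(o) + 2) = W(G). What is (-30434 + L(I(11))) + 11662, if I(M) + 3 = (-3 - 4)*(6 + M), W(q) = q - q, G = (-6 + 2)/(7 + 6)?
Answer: -18774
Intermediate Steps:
G = -4/13 ≈ -0.30769
W(q) = 0
I(M) = -45 - 7*M (I(M) = -3 + (-3 - 4)*(6 + M) = -3 - 7*(6 + M) = -3 + (-42 - 7*M) = -45 - 7*M)
L(o) = -2 (L(o) = -2 + (⅕)*0 = -2 + 0 = -2)
(-30434 + L(I(11))) + 11662 = (-30434 - 2) + 11662 = -30436 + 11662 = -18774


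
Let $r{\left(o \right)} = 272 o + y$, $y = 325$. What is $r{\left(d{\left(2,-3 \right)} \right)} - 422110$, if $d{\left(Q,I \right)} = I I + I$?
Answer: $-420153$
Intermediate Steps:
$d{\left(Q,I \right)} = I + I^{2}$ ($d{\left(Q,I \right)} = I^{2} + I = I + I^{2}$)
$r{\left(o \right)} = 325 + 272 o$ ($r{\left(o \right)} = 272 o + 325 = 325 + 272 o$)
$r{\left(d{\left(2,-3 \right)} \right)} - 422110 = \left(325 + 272 \left(- 3 \left(1 - 3\right)\right)\right) - 422110 = \left(325 + 272 \left(\left(-3\right) \left(-2\right)\right)\right) - 422110 = \left(325 + 272 \cdot 6\right) - 422110 = \left(325 + 1632\right) - 422110 = 1957 - 422110 = -420153$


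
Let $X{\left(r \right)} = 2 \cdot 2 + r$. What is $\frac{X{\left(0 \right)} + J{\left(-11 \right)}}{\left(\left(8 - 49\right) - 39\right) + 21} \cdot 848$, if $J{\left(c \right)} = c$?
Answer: $\frac{5936}{59} \approx 100.61$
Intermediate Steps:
$X{\left(r \right)} = 4 + r$
$\frac{X{\left(0 \right)} + J{\left(-11 \right)}}{\left(\left(8 - 49\right) - 39\right) + 21} \cdot 848 = \frac{\left(4 + 0\right) - 11}{\left(\left(8 - 49\right) - 39\right) + 21} \cdot 848 = \frac{4 - 11}{\left(-41 - 39\right) + 21} \cdot 848 = - \frac{7}{-80 + 21} \cdot 848 = - \frac{7}{-59} \cdot 848 = \left(-7\right) \left(- \frac{1}{59}\right) 848 = \frac{7}{59} \cdot 848 = \frac{5936}{59}$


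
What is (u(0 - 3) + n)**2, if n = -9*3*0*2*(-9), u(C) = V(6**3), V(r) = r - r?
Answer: 0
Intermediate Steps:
V(r) = 0
u(C) = 0
n = 0 (n = -0*2*(-9) = -9*0*(-9) = 0*(-9) = 0)
(u(0 - 3) + n)**2 = (0 + 0)**2 = 0**2 = 0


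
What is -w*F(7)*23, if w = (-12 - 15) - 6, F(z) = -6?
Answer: -4554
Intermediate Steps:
w = -33 (w = -27 - 6 = -33)
-w*F(7)*23 = -(-33*(-6))*23 = -198*23 = -1*4554 = -4554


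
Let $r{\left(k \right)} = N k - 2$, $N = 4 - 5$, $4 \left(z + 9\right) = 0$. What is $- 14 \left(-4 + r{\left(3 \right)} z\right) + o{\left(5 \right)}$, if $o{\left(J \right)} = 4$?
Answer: $-570$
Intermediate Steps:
$z = -9$ ($z = -9 + \frac{1}{4} \cdot 0 = -9 + 0 = -9$)
$N = -1$
$r{\left(k \right)} = -2 - k$ ($r{\left(k \right)} = - k - 2 = -2 - k$)
$- 14 \left(-4 + r{\left(3 \right)} z\right) + o{\left(5 \right)} = - 14 \left(-4 + \left(-2 - 3\right) \left(-9\right)\right) + 4 = - 14 \left(-4 - -45\right) + 4 = - 14 \left(-4 + 45\right) + 4 = \left(-14\right) 41 + 4 = -574 + 4 = -570$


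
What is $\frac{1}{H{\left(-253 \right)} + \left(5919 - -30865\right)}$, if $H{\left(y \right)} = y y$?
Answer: $\frac{1}{100793} \approx 9.9213 \cdot 10^{-6}$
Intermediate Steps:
$H{\left(y \right)} = y^{2}$
$\frac{1}{H{\left(-253 \right)} + \left(5919 - -30865\right)} = \frac{1}{\left(-253\right)^{2} + \left(5919 - -30865\right)} = \frac{1}{64009 + \left(5919 + 30865\right)} = \frac{1}{64009 + 36784} = \frac{1}{100793}$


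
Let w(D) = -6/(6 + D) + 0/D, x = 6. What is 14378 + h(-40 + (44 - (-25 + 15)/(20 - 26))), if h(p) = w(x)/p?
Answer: 201289/14 ≈ 14378.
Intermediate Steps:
w(D) = -6/(6 + D) (w(D) = -6/(6 + D) + 0 = -6/(6 + D))
h(p) = -1/(2*p) (h(p) = (-6/(6 + 6))/p = (-6/12)/p = (-6*1/12)/p = -1/(2*p))
14378 + h(-40 + (44 - (-25 + 15)/(20 - 26))) = 14378 - 1/(2*(-40 + (44 - (-25 + 15)/(20 - 26)))) = 14378 - 1/(2*(-40 + (44 - (-10)/(-6)))) = 14378 - 1/(2*(-40 + (44 - (-10)*(-1)/6))) = 14378 - 1/(2*(-40 + (44 - 1*5/3))) = 14378 - 1/(2*(-40 + (44 - 5/3))) = 14378 - 1/(2*(-40 + 127/3)) = 14378 - 1/(2*7/3) = 14378 - ½*3/7 = 14378 - 3/14 = 201289/14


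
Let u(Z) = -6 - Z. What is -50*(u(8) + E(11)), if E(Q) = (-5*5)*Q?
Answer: 14450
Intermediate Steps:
E(Q) = -25*Q
-50*(u(8) + E(11)) = -50*((-6 - 1*8) - 25*11) = -50*((-6 - 8) - 275) = -50*(-14 - 275) = -50*(-289) = 14450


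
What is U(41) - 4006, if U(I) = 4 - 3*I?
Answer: -4125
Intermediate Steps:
U(41) - 4006 = (4 - 3*41) - 4006 = (4 - 123) - 4006 = -119 - 4006 = -4125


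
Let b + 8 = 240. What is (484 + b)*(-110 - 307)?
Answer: -298572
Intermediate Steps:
b = 232 (b = -8 + 240 = 232)
(484 + b)*(-110 - 307) = (484 + 232)*(-110 - 307) = 716*(-417) = -298572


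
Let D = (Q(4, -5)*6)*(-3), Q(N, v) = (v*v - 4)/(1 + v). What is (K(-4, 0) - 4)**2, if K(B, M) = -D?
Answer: 38809/4 ≈ 9702.3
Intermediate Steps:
Q(N, v) = (-4 + v**2)/(1 + v) (Q(N, v) = (v**2 - 4)/(1 + v) = (-4 + v**2)/(1 + v))
D = 189/2 (D = (((-4 + (-5)**2)/(1 - 5))*6)*(-3) = (((-4 + 25)/(-4))*6)*(-3) = (-1/4*21*6)*(-3) = -21/4*6*(-3) = -63/2*(-3) = 189/2 ≈ 94.500)
K(B, M) = -189/2 (K(B, M) = -1*189/2 = -189/2)
(K(-4, 0) - 4)**2 = (-189/2 - 4)**2 = (-197/2)**2 = 38809/4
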